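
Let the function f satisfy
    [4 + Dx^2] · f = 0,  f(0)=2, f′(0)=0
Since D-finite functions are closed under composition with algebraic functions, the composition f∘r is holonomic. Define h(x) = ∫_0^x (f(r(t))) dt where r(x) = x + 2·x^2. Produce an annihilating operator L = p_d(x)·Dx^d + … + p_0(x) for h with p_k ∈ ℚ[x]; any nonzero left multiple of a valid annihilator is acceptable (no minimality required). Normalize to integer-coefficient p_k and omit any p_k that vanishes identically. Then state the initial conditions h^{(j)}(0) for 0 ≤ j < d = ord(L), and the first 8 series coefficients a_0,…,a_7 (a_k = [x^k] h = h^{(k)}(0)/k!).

f: a_k = 2, 0, -4, 0, 4/3, 0, -8/45, 0, …
Substitute x→r, Dx→(1/r')Dx; clear ⇒ L₀.
Integrate: L := L₀·Dx.
L = (4 + 48·x + 192·x^2 + 256·x^3)·Dx - 4·Dx^2 + (1 + 4·x)·Dx^3  (order 3).
h: a_k = 0, 2, 0, -4/3, -4, -44/15, 16/9, 1432/315, …
ICs: h(0) = 0, h′(0) = 2, h′′(0) = 0.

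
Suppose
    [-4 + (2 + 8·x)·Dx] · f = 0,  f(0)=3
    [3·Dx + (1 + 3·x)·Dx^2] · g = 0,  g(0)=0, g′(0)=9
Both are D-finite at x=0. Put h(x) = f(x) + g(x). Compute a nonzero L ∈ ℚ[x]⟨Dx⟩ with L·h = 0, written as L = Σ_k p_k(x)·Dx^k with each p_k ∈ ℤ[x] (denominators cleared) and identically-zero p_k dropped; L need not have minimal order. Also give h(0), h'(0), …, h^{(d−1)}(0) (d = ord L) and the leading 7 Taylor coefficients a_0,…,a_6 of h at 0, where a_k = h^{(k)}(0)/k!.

L = 36·x·Dx + (6 + 72·x + 180·x^2)·Dx^2 + (1 + 13·x + 54·x^2 + 72·x^3)·Dx^3  (order 3).
h: a_k = 3, 15, -39/2, 39, -363/4, 1149/5, -1233/2, …
ICs: h(0) = 3, h′(0) = 15, h′′(0) = -39.

f: a_k = 3, 6, -6, 12, -30, 84, -252, …
g: a_k = 0, 9, -27/2, 27, -243/4, 729/5, -729/2, …
Weyl lclm of L_f,L_g ⇒ L₀ (ord ≤ 3).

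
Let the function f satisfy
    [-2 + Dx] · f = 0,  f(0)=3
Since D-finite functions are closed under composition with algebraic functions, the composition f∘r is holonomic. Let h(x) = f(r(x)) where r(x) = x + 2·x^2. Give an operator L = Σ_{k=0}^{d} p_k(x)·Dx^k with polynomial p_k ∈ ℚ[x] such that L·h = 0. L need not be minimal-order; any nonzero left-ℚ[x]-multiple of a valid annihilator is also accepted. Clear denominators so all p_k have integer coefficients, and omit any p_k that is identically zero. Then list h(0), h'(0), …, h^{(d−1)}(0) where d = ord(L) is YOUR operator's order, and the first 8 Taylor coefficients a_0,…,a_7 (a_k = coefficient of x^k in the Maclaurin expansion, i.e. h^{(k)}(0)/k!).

f: a_k = 3, 6, 6, 4, 2, 4/5, 4/15, 8/105, …
Substitute x→r, Dx→(1/r')Dx; clear ⇒ L₀.
L = (-2 - 8·x) + Dx  (order 1).
h: a_k = 3, 6, 18, 28, 50, 324/5, 1324/15, 10424/105, …
ICs: h(0) = 3.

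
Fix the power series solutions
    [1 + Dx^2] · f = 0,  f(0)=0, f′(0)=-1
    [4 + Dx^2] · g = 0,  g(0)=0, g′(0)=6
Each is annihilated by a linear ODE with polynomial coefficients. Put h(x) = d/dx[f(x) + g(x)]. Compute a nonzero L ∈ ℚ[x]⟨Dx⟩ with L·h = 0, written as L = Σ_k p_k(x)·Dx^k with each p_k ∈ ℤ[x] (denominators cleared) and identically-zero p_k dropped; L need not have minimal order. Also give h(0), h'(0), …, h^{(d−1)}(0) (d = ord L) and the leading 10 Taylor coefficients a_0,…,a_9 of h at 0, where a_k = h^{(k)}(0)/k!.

f: a_k = 0, -1, 0, 1/6, 0, -1/120, 0, 1/5040, 0, -1/362880, …
g: a_k = 0, 6, 0, -4, 0, 4/5, 0, -8/105, 0, 4/945, …
f+g: L₀ = lclm(L_f,L_g), ord ≤ 2+2.
h=h₀': d/dx-closure on L₀ ⇒ L.
L = 4 + 5·Dx^2 + Dx^4  (order 4).
h: a_k = 5, 0, -23/2, 0, 95/24, 0, -383/720, 0, 307/8064, 0, …
ICs: h(0) = 5, h′(0) = 0, h′′(0) = -23, h′′′(0) = 0.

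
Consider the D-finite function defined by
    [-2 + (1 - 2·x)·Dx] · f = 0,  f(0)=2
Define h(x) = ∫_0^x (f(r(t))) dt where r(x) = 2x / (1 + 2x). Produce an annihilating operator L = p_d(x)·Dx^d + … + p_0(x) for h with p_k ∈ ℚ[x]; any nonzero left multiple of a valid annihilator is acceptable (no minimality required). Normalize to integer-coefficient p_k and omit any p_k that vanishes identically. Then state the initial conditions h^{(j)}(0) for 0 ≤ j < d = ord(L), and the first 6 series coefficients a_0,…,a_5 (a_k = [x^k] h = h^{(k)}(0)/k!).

f: a_k = 2, 4, 8, 16, 32, 64, …
L₀ from L_f via x↦r, Dx↦r'^{-1}Dx.
∫: right-multiply L₀ by Dx.
L = 4·Dx + (-1 + 4·x^2)·Dx^2  (order 2).
h: a_k = 0, 2, 4, 16/3, 8, 64/5, …
ICs: h(0) = 0, h′(0) = 2.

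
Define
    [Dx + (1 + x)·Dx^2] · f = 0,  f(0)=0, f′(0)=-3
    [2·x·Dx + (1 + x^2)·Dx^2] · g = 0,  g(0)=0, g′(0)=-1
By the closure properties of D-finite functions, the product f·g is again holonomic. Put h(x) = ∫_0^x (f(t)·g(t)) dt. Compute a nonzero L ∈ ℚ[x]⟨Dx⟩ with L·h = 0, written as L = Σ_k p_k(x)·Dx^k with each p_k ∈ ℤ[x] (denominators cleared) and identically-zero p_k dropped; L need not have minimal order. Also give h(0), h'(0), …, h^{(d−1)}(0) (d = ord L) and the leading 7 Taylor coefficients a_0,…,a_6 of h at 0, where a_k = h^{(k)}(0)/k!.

f: a_k = 0, -3, 3/2, -1, 3/4, -3/5, 1/2, …
g: a_k = 0, -1, 0, 1/3, 0, -1/5, 0, …
f·g: L₀ = L_f ⊗_s L_g, ord ≤ 2·2.
Integrate: L := L₀·Dx.
L = (24 + 44·x + 80·x^2 + 156·x^3 + 120·x^4 + 52·x^5 + 4·x^7)·Dx^2 + (18 + 124·x + 308·x^2 + 484·x^3 + 544·x^4 + 372·x^5 + 140·x^6 + 12·x^7 + 14·x^8)·Dx^3 + (12 + 64·x + 192·x^2 + 312·x^3 + 360·x^4 + 312·x^5 + 192·x^6 + 72·x^7 + 12·x^8 + 8·x^9)·Dx^4 + (5 + 18·x + 37·x^2 + 56·x^3 + 66·x^4 + 60·x^5 + 42·x^6 + 24·x^7 + 9·x^8 + 2·x^9 + x^10)·Dx^5  (order 5).
h: a_k = 0, 0, 0, 1, -3/8, 0, -1/24, …
ICs: h(0) = 0, h′(0) = 0, h′′(0) = 0, h′′′(0) = 6, h′′′′(0) = -9.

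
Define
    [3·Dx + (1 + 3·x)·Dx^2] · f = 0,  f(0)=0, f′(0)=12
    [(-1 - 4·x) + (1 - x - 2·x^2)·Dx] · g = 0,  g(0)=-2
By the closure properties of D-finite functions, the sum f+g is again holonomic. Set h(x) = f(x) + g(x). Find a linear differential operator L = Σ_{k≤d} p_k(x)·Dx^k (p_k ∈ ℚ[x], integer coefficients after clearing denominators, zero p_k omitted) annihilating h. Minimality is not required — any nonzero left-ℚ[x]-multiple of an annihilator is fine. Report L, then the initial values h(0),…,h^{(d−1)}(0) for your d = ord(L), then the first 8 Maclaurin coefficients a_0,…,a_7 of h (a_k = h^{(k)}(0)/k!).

f: a_k = 0, 12, -18, 36, -81, 972/5, -486, 8748/7, …
g: a_k = -2, -2, -6, -10, -22, -42, -86, -170, …
h₀=f+g: left-lcm gives L₀, ord ≤ 3.
L = (-66 - 270·x - 576·x^2 - 336·x^3 - 288·x^4)·Dx + (-4 - 96·x - 492·x^2 - 832·x^3 - 696·x^4 - 480·x^5)·Dx^2 + (3 + 19·x + 25·x^2 - 39·x^3 - 116·x^4 - 164·x^5 - 96·x^6)·Dx^3  (order 3).
h: a_k = -2, 10, -24, 26, -103, 762/5, -572, 7558/7, …
ICs: h(0) = -2, h′(0) = 10, h′′(0) = -48.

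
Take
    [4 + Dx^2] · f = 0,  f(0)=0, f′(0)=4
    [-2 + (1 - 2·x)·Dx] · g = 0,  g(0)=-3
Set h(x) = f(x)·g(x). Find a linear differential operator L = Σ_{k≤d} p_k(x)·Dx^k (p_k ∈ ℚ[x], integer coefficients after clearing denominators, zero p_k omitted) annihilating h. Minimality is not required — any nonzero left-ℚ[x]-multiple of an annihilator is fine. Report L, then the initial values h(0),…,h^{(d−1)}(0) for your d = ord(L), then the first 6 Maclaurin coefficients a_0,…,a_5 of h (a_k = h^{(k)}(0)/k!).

f: a_k = 0, 4, 0, -8/3, 0, 8/15, …
g: a_k = -3, -6, -12, -24, -48, -96, …
f·g: L₀ = L_f ⊗_s L_g, ord ≤ 2·1.
L = (-4 + 8·x) + 4·Dx + (-1 + 2·x)·Dx^2  (order 2).
h: a_k = 0, -12, -24, -40, -80, -808/5, …
ICs: h(0) = 0, h′(0) = -12.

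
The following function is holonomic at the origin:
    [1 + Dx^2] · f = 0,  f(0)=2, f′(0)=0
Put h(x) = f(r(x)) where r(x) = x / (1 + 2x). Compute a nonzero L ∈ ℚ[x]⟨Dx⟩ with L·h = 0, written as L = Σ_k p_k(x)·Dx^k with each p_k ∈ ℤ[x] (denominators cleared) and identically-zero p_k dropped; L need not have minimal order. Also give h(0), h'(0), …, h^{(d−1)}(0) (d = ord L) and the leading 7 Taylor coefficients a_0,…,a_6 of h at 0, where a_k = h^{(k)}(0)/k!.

L = 1 + (4 + 24·x + 48·x^2 + 32·x^3)·Dx + (1 + 8·x + 24·x^2 + 32·x^3 + 16·x^4)·Dx^2  (order 2).
h: a_k = 2, 0, -1, 4, -143/12, 94/3, -27601/360, …
ICs: h(0) = 2, h′(0) = 0.

f: a_k = 2, 0, -1, 0, 1/12, 0, -1/360, …
L₀ from L_f via x↦r, Dx↦r'^{-1}Dx.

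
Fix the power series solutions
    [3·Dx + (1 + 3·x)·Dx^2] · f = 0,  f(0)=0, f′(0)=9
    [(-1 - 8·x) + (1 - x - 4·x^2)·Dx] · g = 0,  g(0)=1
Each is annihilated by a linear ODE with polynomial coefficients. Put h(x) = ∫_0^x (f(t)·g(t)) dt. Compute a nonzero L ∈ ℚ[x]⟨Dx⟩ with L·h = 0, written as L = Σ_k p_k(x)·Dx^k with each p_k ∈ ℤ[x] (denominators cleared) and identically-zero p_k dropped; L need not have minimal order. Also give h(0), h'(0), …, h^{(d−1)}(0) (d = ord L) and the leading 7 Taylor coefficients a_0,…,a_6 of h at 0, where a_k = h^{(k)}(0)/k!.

f: a_k = 0, 9, -27/2, 27, -243/4, 729/5, -729/2, …
g: a_k = 1, 1, 5, 9, 29, 65, 181, …
f·g: L₀ = L_f ⊗_s L_g, ord ≤ 2·1.
Integrate: L := L₀·Dx.
L = (11 + 48·x)·Dx + (-1 + 25·x + 60·x^2)·Dx^2 + (-1 - 2·x + 7·x^2 + 12·x^3)·Dx^3  (order 3).
h: a_k = 0, 0, 9/2, -3/2, 117/8, -81/20, 2397/40, …
ICs: h(0) = 0, h′(0) = 0, h′′(0) = 9.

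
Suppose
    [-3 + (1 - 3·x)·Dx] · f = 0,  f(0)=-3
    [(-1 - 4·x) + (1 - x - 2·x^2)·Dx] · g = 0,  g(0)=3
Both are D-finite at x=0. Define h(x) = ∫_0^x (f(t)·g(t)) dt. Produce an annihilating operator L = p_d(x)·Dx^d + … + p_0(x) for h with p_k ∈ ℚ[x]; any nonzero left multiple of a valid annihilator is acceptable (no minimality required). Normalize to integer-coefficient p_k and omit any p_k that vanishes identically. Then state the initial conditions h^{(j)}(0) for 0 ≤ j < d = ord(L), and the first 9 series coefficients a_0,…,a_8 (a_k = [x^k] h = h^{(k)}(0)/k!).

L = (-4 + 2·x + 18·x^2)·Dx + (1 - 4·x + x^2 + 6·x^3)·Dx^2  (order 2).
h: a_k = 0, -9, -18, -45, -225/2, -1449/5, -756, -13995/7, -21375/4, …
ICs: h(0) = 0, h′(0) = -9.

f: a_k = -3, -9, -27, -81, -243, -729, -2187, -6561, -19683, …
g: a_k = 3, 3, 9, 15, 33, 63, 129, 255, 513, …
h₀=f·g: eliminate ⇒ L₀, order ≤ 1·1.
h=∫₀ˣh₀: take L = L₀·Dx.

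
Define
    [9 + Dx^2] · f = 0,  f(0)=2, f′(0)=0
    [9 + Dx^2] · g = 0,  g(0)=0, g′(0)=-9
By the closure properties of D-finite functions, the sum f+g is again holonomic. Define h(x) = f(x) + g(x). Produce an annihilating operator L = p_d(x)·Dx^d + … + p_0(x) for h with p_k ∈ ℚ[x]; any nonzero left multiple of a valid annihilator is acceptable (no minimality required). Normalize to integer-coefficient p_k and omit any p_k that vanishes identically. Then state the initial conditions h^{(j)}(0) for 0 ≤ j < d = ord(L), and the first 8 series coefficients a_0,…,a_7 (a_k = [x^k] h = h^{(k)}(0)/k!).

L = 9 + Dx^2  (order 2).
h: a_k = 2, -9, -9, 27/2, 27/4, -243/40, -81/40, 729/560, …
ICs: h(0) = 2, h′(0) = -9.

f: a_k = 2, 0, -9, 0, 27/4, 0, -81/40, 0, …
g: a_k = 0, -9, 0, 27/2, 0, -243/40, 0, 729/560, …
Weyl lclm of L_f,L_g ⇒ L₀ (ord ≤ 4).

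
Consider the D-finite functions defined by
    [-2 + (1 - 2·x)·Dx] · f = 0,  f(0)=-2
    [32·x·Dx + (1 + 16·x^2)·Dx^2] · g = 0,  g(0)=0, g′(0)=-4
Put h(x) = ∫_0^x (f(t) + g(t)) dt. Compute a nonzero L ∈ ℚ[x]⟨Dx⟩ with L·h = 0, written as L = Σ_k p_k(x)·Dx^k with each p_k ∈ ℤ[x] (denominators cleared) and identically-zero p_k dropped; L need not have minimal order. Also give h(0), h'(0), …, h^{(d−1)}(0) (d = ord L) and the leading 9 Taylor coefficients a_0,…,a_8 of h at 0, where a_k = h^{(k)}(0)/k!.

L = (-32 + 256·x + 1536·x^2)·Dx^2 + (14 - 32·x - 160·x^2 + 1536·x^3)·Dx^3 + (-1 - 6·x - 96·x^3 + 256·x^4)·Dx^4  (order 4).
h: a_k = 0, -2, -4, -8/3, 4/3, -32/5, -224/5, -128/7, 1824/7, …
ICs: h(0) = 0, h′(0) = -2, h′′(0) = -8, h′′′(0) = -16.

f: a_k = -2, -4, -8, -16, -32, -64, -128, -256, -512, …
g: a_k = 0, -4, 0, 64/3, 0, -1024/5, 0, 16384/7, 0, …
Sum ⇒ L₀ = lclm(L_f,L_g) in ℚ(x)⟨Dx⟩.
Integrate: L := L₀·Dx.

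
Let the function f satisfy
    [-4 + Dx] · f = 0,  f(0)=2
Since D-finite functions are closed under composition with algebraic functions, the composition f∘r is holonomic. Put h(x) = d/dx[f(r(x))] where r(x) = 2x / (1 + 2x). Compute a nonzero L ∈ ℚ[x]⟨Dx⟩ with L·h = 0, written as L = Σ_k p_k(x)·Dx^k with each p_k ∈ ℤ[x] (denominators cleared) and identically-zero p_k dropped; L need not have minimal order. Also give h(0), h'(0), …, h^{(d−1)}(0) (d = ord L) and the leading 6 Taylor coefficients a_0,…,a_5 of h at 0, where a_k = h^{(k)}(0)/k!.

L = (4 - 8·x) + (-1 - 4·x - 4·x^2)·Dx  (order 1).
h: a_k = 16, 64, -64, -512/3, 1792/3, -11264/15, …
ICs: h(0) = 16.

f: a_k = 2, 8, 16, 64/3, 64/3, 256/15, …
L₀ from L_f via x↦r, Dx↦r'^{-1}Dx.
Differentiate: ansatz ord ≤ ord L₀ ⇒ L.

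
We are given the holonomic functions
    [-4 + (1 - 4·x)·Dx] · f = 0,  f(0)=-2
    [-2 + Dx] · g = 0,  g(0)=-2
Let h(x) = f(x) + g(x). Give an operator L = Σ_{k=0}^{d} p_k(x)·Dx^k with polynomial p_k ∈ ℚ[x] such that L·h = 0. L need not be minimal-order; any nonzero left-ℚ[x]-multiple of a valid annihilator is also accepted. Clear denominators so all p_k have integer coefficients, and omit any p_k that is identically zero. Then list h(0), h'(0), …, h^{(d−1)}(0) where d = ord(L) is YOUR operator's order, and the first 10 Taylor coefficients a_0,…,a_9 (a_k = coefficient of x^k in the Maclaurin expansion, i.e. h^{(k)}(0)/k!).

L = (-24 - 32·x) + (14 + 16·x - 32·x^2)·Dx + (-1 + 16·x^2)·Dx^2  (order 2).
h: a_k = -4, -12, -36, -392/3, -1540/3, -30728/15, -368648/45, -10321936/315, -41287684/315, -1486356488/2835, …
ICs: h(0) = -4, h′(0) = -12.

f: a_k = -2, -8, -32, -128, -512, -2048, -8192, -32768, -131072, -524288, …
g: a_k = -2, -4, -4, -8/3, -4/3, -8/15, -8/45, -16/315, -4/315, -8/2835, …
h₀=f+g: left-lcm gives L₀, ord ≤ 2.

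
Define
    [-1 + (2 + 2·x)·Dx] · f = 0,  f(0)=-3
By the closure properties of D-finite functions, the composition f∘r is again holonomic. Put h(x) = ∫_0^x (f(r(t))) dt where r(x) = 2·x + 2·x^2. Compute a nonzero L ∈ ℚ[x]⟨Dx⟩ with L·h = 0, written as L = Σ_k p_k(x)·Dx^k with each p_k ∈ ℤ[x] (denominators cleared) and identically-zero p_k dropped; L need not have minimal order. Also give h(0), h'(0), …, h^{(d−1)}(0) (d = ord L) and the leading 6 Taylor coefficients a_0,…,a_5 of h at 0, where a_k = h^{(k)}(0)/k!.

f: a_k = -3, -3/2, 3/8, -3/16, 15/128, -21/256, …
Change of var in L_f (x↦r) gives L₀.
∫: right-multiply L₀ by Dx.
L = (-1 - 2·x)·Dx + (1 + 2·x + 2·x^2)·Dx^2  (order 2).
h: a_k = 0, -3, -3/2, -1/2, 3/8, -9/40, …
ICs: h(0) = 0, h′(0) = -3.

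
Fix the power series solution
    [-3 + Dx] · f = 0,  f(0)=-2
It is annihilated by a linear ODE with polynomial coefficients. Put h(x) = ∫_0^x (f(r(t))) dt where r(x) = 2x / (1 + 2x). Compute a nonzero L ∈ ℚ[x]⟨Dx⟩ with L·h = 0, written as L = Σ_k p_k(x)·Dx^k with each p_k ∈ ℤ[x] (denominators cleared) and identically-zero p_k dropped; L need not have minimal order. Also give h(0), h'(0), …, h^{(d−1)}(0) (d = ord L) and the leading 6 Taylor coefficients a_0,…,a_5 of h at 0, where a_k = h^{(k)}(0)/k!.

f: a_k = -2, -6, -9, -9, -27/4, -81/20, …
Change of var in L_f (x↦r) gives L₀.
Integrate: L := L₀·Dx.
L = -6·Dx + (1 + 4·x + 4·x^2)·Dx^2  (order 2).
h: a_k = 0, -2, -6, -4, 6, -12/5, …
ICs: h(0) = 0, h′(0) = -2.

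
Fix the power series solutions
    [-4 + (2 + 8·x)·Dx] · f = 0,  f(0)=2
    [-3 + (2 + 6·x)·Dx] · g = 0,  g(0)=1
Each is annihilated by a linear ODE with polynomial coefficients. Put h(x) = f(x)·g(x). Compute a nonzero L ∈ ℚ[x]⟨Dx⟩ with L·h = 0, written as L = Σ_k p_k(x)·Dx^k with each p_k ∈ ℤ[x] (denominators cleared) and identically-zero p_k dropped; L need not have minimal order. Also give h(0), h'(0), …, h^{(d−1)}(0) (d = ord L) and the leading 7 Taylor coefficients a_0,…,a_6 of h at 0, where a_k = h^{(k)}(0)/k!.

f: a_k = 2, 4, -4, 8, -20, 56, -168, …
g: a_k = 1, 3/2, -9/8, 27/16, -405/128, 1701/256, -15309/1024, …
h₀=f·g: eliminate ⇒ L₀, order ≤ 1·1.
L = (-7 - 24·x) + (2 + 14·x + 24·x^2)·Dx  (order 1).
h: a_k = 2, 7, -1/4, 7/8, -197/64, 1393/128, -19797/512, …
ICs: h(0) = 2.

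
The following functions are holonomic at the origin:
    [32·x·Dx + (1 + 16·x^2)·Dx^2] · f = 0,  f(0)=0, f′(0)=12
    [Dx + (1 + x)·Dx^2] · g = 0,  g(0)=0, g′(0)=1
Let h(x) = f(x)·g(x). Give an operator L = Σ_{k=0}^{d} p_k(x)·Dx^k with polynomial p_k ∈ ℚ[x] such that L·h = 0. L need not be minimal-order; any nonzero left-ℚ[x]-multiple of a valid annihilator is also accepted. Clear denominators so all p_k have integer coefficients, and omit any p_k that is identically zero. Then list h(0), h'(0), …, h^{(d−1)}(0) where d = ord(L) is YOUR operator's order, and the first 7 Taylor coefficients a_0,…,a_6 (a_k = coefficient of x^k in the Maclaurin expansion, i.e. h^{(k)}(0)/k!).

f: a_k = 0, 12, 0, -64, 0, 3072/5, 0, …
g: a_k = 0, 1, -1/2, 1/3, -1/4, 1/5, -1/6, …
h₀=f·g: eliminate ⇒ L₀, order ≤ 2·2.
L = (4224 + 8384·x + 204800·x^2 + 531456·x^3 + 491520·x^4 + 212992·x^5 + 262144·x^7)·Dx + (4098 + 28864·x + 258368·x^2 + 1045504·x^3 + 1798144·x^4 + 1523712·x^5 + 573440·x^6 + 786432·x^7 + 917504·x^8)·Dx^2 + (132 + 8644·x + 37632·x^2 + 196032·x^3 + 614400·x^4 + 955392·x^5 + 786432·x^6 + 540672·x^7 + 786432·x^8 + 524288·x^9)·Dx^3 + (65 + 258·x + 2497·x^2 + 8576·x^3 + 30336·x^4 + 76800·x^5 + 118272·x^6 + 98304·x^7 + 98304·x^8 + 131072·x^9 + 65536·x^10)·Dx^4  (order 4).
h: a_k = 0, 0, 12, -6, -60, 29, 8932/15, …
ICs: h(0) = 0, h′(0) = 0, h′′(0) = 24, h′′′(0) = -36.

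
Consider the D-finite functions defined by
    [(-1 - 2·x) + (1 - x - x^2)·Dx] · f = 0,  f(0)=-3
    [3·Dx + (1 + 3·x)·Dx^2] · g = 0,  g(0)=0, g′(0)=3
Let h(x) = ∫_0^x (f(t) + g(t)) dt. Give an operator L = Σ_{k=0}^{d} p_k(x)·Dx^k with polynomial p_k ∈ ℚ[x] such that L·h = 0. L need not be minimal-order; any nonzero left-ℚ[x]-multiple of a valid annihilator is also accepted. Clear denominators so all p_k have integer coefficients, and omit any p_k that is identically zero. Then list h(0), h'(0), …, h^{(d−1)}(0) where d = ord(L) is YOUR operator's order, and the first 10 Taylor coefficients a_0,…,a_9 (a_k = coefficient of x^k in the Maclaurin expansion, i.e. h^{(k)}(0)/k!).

f: a_k = -3, -3, -6, -9, -15, -24, -39, -63, -102, -165, …
g: a_k = 0, 3, -9/2, 9, -81/4, 243/5, -243/2, 2187/7, -6561/8, 2187, …
h₀=f+g: left-lcm gives L₀, ord ≤ 3.
Integrate: L := L₀·Dx.
L = (126 + 342·x + 468·x^2 + 180·x^3 + 108·x^4)·Dx^2 + (156·x + 576·x^2 + 672·x^3 + 378·x^4 + 180·x^5)·Dx^3 + (-7 - 35·x - 29·x^2 + 63·x^3 + 99·x^4 + 93·x^5 + 36·x^6)·Dx^4  (order 4).
h: a_k = 0, -3, 0, -7/2, 0, -141/20, 41/10, -321/14, 873/28, -2459/24, …
ICs: h(0) = 0, h′(0) = -3, h′′(0) = 0, h′′′(0) = -21.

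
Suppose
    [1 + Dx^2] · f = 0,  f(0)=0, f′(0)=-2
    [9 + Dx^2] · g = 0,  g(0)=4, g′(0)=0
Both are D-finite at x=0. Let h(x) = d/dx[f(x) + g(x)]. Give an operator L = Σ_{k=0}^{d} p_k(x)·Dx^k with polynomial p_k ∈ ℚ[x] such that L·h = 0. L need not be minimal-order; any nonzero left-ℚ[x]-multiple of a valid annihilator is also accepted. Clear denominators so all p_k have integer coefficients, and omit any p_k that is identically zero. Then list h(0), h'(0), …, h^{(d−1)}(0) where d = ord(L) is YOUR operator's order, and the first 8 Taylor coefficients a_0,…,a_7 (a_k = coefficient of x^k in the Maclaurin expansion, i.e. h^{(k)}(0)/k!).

L = 9 + 10·Dx^2 + Dx^4  (order 4).
h: a_k = -2, -36, 1, 54, -1/12, -243/10, 1/360, 729/140, …
ICs: h(0) = -2, h′(0) = -36, h′′(0) = 2, h′′′(0) = 324.

f: a_k = 0, -2, 0, 1/3, 0, -1/60, 0, 1/2520, …
g: a_k = 4, 0, -18, 0, 27/2, 0, -81/20, 0, …
f+g: L₀ = lclm(L_f,L_g), ord ≤ 2+2.
Differentiate: ansatz ord ≤ ord L₀ ⇒ L.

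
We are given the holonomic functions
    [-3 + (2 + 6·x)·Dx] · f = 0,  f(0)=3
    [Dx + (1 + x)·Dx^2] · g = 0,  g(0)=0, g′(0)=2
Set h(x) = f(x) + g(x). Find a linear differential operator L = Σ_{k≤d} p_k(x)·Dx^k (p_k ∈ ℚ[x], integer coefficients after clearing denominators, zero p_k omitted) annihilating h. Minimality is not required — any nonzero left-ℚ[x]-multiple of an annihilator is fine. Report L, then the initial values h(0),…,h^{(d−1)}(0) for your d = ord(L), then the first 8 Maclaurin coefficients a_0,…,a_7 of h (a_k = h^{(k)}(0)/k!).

f: a_k = 3, 9/2, -27/8, 81/16, -1215/128, 5103/256, -45927/1024, 216513/2048, …
g: a_k = 0, 2, -1, 2/3, -1/2, 2/5, -1/3, 2/7, …
Sum ⇒ L₀ = lclm(L_f,L_g) in ℚ(x)⟨Dx⟩.
L = (-15 + 9·x)·Dx + (-19 - 6·x + 45·x^2)·Dx^2 + (-2 - 2·x + 18·x^2 + 18·x^3)·Dx^3  (order 3).
h: a_k = 3, 13/2, -35/8, 275/48, -1279/128, 26027/1280, -138805/3072, 1519687/14336, …
ICs: h(0) = 3, h′(0) = 13/2, h′′(0) = -35/4.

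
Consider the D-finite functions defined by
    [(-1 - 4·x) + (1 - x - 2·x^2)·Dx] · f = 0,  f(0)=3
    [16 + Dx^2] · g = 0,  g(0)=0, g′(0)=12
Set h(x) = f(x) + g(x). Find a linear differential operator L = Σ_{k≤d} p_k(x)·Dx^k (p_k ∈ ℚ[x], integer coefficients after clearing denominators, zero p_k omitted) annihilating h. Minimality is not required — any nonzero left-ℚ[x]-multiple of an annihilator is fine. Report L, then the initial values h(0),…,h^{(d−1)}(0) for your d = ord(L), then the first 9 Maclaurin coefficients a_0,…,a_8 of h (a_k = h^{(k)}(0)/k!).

L = (368 + 1408·x - 256·x^2 + 512·x^3 + 2560·x^4 + 2048·x^5) + (-176 + 336·x + 384·x^2 - 1024·x^3 - 384·x^4 + 1536·x^5 + 1024·x^6)·Dx + (23 + 88·x - 16·x^2 + 32·x^3 + 160·x^4 + 128·x^5)·Dx^2 + (-11 + 21·x + 24·x^2 - 64·x^3 - 24·x^4 + 96·x^5 + 64·x^6)·Dx^3  (order 3).
h: a_k = 3, 15, 9, -17, 33, 443/5, 129, 25751/105, 513, …
ICs: h(0) = 3, h′(0) = 15, h′′(0) = 18.

f: a_k = 3, 3, 9, 15, 33, 63, 129, 255, 513, …
g: a_k = 0, 12, 0, -32, 0, 128/5, 0, -1024/105, 0, …
f+g: L₀ = lclm(L_f,L_g), ord ≤ 1+2.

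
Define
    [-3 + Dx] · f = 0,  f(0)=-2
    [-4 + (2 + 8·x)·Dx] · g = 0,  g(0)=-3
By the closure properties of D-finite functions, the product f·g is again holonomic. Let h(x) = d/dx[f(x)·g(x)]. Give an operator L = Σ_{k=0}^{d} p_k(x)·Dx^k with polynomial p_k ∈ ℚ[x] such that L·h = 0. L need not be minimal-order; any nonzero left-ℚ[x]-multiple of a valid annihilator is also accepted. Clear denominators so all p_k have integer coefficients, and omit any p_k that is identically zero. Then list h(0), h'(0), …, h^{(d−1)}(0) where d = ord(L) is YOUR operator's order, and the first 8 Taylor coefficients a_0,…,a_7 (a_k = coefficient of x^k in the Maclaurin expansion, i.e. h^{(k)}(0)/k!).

f: a_k = -2, -6, -9, -9, -27/4, -81/20, -81/40, -243/280, …
g: a_k = -3, -6, 6, -12, 30, -84, 252, -792, …
f·g: L₀ = L_f ⊗_s L_g, ord ≤ 1·1.
h=h₀': d/dx-closure on L₀ ⇒ L.
L = (17 + 120·x + 144·x^2) + (-5 - 32·x - 48·x^2)·Dx  (order 1).
h: a_k = 30, 102, 207, 129, 1893/4, -4131/4, 176247/40, -4632021/280, …
ICs: h(0) = 30.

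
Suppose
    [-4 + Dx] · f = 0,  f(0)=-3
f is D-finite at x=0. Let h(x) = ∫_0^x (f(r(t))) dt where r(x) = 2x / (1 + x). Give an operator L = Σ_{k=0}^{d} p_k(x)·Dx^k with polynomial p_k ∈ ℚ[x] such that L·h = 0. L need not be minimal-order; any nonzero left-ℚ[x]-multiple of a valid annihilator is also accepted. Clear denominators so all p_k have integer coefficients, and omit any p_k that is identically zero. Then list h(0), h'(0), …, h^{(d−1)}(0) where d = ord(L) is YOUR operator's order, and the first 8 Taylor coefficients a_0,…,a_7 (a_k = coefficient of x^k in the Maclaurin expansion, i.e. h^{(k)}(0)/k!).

L = -8·Dx + (1 + 2·x + x^2)·Dx^2  (order 2).
h: a_k = 0, -3, -12, -24, -22, -8/5, 44/5, -184/105, …
ICs: h(0) = 0, h′(0) = -3.

f: a_k = -3, -12, -24, -32, -32, -128/5, -256/15, -1024/105, …
h₀=f(r): pull back L_f along r ⇒ L₀.
Integrate: L := L₀·Dx.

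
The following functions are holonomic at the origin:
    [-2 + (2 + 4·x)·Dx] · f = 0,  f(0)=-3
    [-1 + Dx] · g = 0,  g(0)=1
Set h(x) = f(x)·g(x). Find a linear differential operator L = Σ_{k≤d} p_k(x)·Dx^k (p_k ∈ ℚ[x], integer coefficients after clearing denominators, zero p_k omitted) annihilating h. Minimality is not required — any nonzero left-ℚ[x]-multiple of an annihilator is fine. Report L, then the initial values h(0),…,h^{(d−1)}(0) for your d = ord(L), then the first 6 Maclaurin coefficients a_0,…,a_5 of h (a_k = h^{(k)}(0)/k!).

f: a_k = -3, -3, 3/2, -3/2, 15/8, -21/8, …
g: a_k = 1, 1, 1/2, 1/6, 1/24, 1/120, …
h₀=f·g: eliminate ⇒ L₀, order ≤ 1·1.
L = (-2 - 2·x) + (1 + 2·x)·Dx  (order 1).
h: a_k = -3, -6, -3, -2, 1/2, -7/5, …
ICs: h(0) = -3.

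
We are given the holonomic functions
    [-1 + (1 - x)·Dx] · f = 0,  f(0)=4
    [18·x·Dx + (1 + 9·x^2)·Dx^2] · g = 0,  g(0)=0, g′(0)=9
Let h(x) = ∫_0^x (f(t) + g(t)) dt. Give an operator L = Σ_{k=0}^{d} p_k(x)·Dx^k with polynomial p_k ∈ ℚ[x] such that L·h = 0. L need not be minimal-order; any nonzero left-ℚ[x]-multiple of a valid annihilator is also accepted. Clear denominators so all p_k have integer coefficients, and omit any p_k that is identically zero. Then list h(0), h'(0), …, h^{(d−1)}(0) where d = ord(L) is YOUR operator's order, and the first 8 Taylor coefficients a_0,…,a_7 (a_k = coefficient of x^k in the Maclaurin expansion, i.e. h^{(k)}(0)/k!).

f: a_k = 4, 4, 4, 4, 4, 4, 4, 4, …
g: a_k = 0, 9, 0, -27, 0, 729/5, 0, -6561/7, …
Weyl lclm of L_f,L_g ⇒ L₀ (ord ≤ 3).
∫: right-multiply L₀ by Dx.
L = (-18 + 72·x + 486·x^2)·Dx^2 + (12 - 18·x - 180·x^2 + 486·x^3)·Dx^3 + (-1 - 8·x - 72·x^3 + 81·x^4)·Dx^4  (order 4).
h: a_k = 0, 4, 13/2, 4/3, -23/4, 4/5, 749/30, 4/7, …
ICs: h(0) = 0, h′(0) = 4, h′′(0) = 13, h′′′(0) = 8.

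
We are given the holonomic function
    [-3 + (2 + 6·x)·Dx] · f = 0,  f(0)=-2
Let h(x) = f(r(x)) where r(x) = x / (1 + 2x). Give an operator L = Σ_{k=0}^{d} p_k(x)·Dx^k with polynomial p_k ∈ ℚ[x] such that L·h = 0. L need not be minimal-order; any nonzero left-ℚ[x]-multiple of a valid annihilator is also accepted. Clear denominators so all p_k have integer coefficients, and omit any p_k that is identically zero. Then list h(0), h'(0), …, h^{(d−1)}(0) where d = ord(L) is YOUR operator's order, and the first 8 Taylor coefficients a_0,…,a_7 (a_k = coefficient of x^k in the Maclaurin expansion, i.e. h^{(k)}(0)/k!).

f: a_k = -2, -3, 9/4, -27/8, 405/64, -1701/128, 15309/512, -72171/1024, …
h₀=f(r): pull back L_f along r ⇒ L₀.
L = -3 + (2 + 14·x + 20·x^2)·Dx  (order 1).
h: a_k = -2, -3, 33/4, -195/8, 4965/64, -33909/128, 492501/512, -3761283/1024, …
ICs: h(0) = -2.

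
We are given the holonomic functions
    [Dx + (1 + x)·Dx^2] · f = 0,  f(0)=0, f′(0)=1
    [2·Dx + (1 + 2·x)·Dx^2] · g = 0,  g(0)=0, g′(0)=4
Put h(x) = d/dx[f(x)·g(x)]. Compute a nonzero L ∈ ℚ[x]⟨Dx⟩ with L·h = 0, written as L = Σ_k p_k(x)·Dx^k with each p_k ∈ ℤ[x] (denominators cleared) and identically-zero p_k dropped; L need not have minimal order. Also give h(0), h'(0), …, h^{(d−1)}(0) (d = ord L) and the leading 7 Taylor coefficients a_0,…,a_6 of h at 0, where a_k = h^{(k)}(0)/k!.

L = (20 + 48·x + 32·x^2) + (66 + 268·x + 360·x^2 + 160·x^3)·Dx + (32 + 180·x + 372·x^2 + 336·x^3 + 112·x^4)·Dx^2 + (3 + 22·x + 63·x^2 + 88·x^3 + 60·x^4 + 16·x^5)·Dx^3  (order 3).
h: a_k = 0, 8, -18, 104/3, -65, 1834/15, -1162/5, …
ICs: h(0) = 0, h′(0) = 8, h′′(0) = -36.

f: a_k = 0, 1, -1/2, 1/3, -1/4, 1/5, -1/6, …
g: a_k = 0, 4, -4, 16/3, -8, 64/5, -64/3, …
f·g: L₀ = L_f ⊗_s L_g, ord ≤ 2·2.
Derive L from L₀ (diff closure).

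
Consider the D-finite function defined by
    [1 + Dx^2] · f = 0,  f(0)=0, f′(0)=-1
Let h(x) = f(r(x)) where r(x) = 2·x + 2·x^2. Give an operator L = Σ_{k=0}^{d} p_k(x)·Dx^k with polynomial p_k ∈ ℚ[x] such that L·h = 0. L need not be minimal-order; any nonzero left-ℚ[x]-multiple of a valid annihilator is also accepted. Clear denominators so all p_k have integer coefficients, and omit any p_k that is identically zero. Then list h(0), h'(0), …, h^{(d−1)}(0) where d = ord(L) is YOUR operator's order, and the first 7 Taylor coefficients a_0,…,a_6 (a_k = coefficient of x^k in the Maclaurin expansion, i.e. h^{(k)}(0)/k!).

f: a_k = 0, -1, 0, 1/6, 0, -1/120, 0, …
h₀=f(r): pull back L_f along r ⇒ L₀.
L = (4 + 24·x + 48·x^2 + 32·x^3) - 2·Dx + (1 + 2·x)·Dx^2  (order 2).
h: a_k = 0, -2, -2, 4/3, 4, 56/15, 0, …
ICs: h(0) = 0, h′(0) = -2.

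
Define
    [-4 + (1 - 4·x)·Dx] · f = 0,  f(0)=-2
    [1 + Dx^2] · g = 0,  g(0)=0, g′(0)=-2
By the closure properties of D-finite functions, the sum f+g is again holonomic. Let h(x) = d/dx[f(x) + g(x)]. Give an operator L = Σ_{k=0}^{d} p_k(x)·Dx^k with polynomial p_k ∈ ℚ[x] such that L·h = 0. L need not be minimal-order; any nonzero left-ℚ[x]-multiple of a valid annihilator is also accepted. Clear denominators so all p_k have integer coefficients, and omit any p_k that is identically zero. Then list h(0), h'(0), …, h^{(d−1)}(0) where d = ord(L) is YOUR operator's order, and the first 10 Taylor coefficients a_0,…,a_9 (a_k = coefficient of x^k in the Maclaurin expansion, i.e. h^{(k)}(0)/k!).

L = (1544 - 64·x + 128·x^2) + (-97 + 396·x - 48·x^2 + 64·x^3)·Dx + (1544 - 64·x + 128·x^2)·Dx^2 + (-97 + 396·x - 48·x^2 + 64·x^3)·Dx^3  (order 3).
h: a_k = -10, -64, -383, -2048, -122881/12, -49152, -82575359/360, -1048576, -95126814721/20160, -20971520, …
ICs: h(0) = -10, h′(0) = -64, h′′(0) = -766.

f: a_k = -2, -8, -32, -128, -512, -2048, -8192, -32768, -131072, -524288, …
g: a_k = 0, -2, 0, 1/3, 0, -1/60, 0, 1/2520, 0, -1/181440, …
f+g: L₀ = lclm(L_f,L_g), ord ≤ 1+2.
h₀' ⇒ L via d/dx closure of L₀.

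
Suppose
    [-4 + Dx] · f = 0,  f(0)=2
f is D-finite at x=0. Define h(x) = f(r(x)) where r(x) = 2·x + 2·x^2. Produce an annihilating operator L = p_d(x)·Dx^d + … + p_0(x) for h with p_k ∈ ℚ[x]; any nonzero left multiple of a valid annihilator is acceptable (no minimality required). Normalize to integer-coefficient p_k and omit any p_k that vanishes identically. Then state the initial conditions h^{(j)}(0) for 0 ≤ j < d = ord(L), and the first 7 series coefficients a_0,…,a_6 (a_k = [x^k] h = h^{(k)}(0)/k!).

L = (-8 - 16·x) + Dx  (order 1).
h: a_k = 2, 16, 80, 896/3, 2752/3, 36352/15, 255488/45, …
ICs: h(0) = 2.

f: a_k = 2, 8, 16, 64/3, 64/3, 256/15, 512/45, …
L₀ from L_f via x↦r, Dx↦r'^{-1}Dx.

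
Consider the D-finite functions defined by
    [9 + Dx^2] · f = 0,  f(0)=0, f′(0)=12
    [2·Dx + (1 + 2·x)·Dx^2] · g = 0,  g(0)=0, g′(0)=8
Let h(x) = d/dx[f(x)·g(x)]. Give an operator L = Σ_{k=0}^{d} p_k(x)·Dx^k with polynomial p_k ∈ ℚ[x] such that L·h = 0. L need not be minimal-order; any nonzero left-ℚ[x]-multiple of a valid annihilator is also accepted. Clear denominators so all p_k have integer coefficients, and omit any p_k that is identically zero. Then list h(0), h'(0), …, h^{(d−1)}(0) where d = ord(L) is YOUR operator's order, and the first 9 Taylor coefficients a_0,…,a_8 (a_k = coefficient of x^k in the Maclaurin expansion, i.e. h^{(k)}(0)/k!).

f: a_k = 0, 12, 0, -18, 0, 81/10, 0, -243/140, 0, …
g: a_k = 0, 8, -8, 32/3, -16, 128/5, -128/3, 512/7, -128, …
Sym-product of L_f,L_g gives L₀ (≤ ord 4).
h=h₀': d/dx-closure on L₀ ⇒ L.
L = (-1890 - 5103·x + 24057·x^2 + 163296·x^3 + 344088·x^4 + 314928·x^5 + 104976·x^6) + (-297 + 1998·x + 19440·x^2 + 51840·x^3 + 58320·x^4 + 23328·x^5)·Dx + (-147 + 738·x + 11106·x^2 + 44064·x^3 + 80352·x^4 + 69984·x^5 + 23328·x^6)·Dx^2 + (-33 + 222·x + 2160·x^2 + 5760·x^3 + 6480·x^4 + 2592·x^5)·Dx^3 + (7 + 145·x + 937·x^2 + 2880·x^3 + 4680·x^4 + 3888·x^5 + 1296·x^6)·Dx^4  (order 4).
h: a_k = 0, 192, -288, -64, -240, 1080, -10108/5, 27408/7, -55674/7, …
ICs: h(0) = 0, h′(0) = 192, h′′(0) = -576, h′′′(0) = -384.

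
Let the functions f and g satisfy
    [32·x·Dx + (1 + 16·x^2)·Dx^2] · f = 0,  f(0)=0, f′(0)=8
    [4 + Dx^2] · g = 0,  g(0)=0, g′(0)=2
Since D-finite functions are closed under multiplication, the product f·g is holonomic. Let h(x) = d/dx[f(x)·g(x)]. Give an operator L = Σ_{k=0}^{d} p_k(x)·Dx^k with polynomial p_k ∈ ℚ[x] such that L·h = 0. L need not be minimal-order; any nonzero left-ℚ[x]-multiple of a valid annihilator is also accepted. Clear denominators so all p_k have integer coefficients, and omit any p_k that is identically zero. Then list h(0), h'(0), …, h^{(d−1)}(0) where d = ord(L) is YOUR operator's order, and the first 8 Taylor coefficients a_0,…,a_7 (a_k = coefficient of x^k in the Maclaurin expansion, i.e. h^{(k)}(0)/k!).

L = (62288 + 2213376·x^2 + 73428992·x^4 + 58982400·x^6 + 3145728·x^8 - 167772160·x^10 + 268435456·x^12) + (35072·x + 2871296·x^3 + 39976960·x^5 + 52428800·x^7 + 83886080·x^9 + 268435456·x^11)·Dx + (15912 + 579328·x^2 + 18954240·x^4 + 19529728·x^6 + 9961472·x^8 - 16777216·x^10 + 134217728·x^12)·Dx^2 + (8768·x + 717824·x^3 + 9994240·x^5 + 13107200·x^7 + 20971520·x^9 + 67108864·x^11)·Dx^3 + (85 + 6496·x^2 + 149248·x^4 + 1196032·x^6 + 2293760·x^8 + 6291456·x^10 + 16777216·x^12)·Dx^4  (order 4).
h: a_k = 0, 32, 0, -384, 0, 15808/3, 0, -79360, …
ICs: h(0) = 0, h′(0) = 32, h′′(0) = 0, h′′′(0) = -2304.

f: a_k = 0, 8, 0, -128/3, 0, 2048/5, 0, -32768/7, …
g: a_k = 0, 2, 0, -4/3, 0, 4/15, 0, -8/315, …
f·g: L₀ = L_f ⊗_s L_g, ord ≤ 2·2.
h₀' ⇒ L via d/dx closure of L₀.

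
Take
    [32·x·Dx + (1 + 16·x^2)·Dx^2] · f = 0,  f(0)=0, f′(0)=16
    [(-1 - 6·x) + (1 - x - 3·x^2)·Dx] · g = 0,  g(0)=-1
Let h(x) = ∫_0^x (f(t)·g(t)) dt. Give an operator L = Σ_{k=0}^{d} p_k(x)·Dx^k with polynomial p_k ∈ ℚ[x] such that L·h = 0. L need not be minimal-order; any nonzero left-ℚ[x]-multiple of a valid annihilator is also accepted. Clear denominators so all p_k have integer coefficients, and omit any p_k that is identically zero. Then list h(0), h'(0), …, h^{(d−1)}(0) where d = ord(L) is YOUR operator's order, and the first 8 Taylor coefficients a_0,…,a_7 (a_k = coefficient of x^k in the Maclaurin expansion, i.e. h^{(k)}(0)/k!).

f: a_k = 0, 16, 0, -256/3, 0, 4096/5, 0, -65536/7, …
g: a_k = -1, -1, -4, -7, -19, -40, -97, -217, …
h₀=f·g: eliminate ⇒ L₀, order ≤ 2·1.
∫: right-multiply L₀ by Dx.
L = (6 + 32·x + 288·x^2)·Dx + (2 - 20·x + 64·x^2 + 288·x^3)·Dx^2 + (-1 + x - 13·x^2 + 16·x^3 + 48·x^4)·Dx^3  (order 3).
h: a_k = 0, 0, -8, -16/3, 16/3, -16/3, -5864/45, -12928/105, …
ICs: h(0) = 0, h′(0) = 0, h′′(0) = -16.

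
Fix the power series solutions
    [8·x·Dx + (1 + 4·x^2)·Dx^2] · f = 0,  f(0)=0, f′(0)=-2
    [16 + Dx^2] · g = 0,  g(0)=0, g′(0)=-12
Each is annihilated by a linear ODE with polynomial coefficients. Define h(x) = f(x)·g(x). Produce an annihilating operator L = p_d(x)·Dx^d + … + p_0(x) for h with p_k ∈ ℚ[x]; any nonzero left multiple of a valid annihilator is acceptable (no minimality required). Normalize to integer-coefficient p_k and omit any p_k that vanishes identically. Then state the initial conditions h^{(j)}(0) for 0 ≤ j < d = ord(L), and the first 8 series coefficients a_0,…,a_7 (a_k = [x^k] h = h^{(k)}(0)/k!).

f: a_k = 0, -2, 0, 8/3, 0, -32/5, 0, 128/7, …
g: a_k = 0, -12, 0, 32, 0, -128/5, 0, 1024/105, …
Sym-product of L_f,L_g gives L₀ (≤ ord 4).
L = (2560 + 29696·x^2 + 118784·x^4 + 262144·x^6 + 262144·x^8) + (1536·x + 14336·x^3 + 49152·x^5 + 65536·x^7)·Dx + (240 + 3008·x^2 + 13824·x^4 + 32768·x^6 + 32768·x^8)·Dx^2 + (96·x + 896·x^3 + 3072·x^5 + 4096·x^7)·Dx^3 + (5 + 72·x^2 + 400·x^4 + 1024·x^6 + 1024·x^8)·Dx^4  (order 4).
h: a_k = 0, 0, 24, 0, -96, 0, 640/3, 0, …
ICs: h(0) = 0, h′(0) = 0, h′′(0) = 48, h′′′(0) = 0.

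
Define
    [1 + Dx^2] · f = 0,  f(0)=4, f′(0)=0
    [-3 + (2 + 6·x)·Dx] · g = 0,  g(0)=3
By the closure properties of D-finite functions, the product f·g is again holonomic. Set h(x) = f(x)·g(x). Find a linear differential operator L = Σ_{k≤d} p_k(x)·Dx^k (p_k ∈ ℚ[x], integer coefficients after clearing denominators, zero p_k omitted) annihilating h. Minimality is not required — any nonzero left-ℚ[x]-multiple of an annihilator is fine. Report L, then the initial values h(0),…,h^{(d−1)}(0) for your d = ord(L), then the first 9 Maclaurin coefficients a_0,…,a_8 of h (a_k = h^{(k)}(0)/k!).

f: a_k = 4, 0, -2, 0, 1/6, 0, -1/180, 0, 1/10080, …
g: a_k = 3, 9/2, -27/8, 81/16, -1215/128, 5103/256, -45927/1024, 216513/2048, -8444007/32768, …
L₀ := L_f ⊗_s L_g (sym. prod.), ord ≤ 2.
L = (31 + 24·x + 36·x^2) + (-12 - 36·x)·Dx + (4 + 24·x + 36·x^2)·Dx^2  (order 2).
h: a_k = 12, 18, -39/2, 45/4, -983/32, 4503/64, -618229/3840, 982601/2560, -810807791/860160, …
ICs: h(0) = 12, h′(0) = 18.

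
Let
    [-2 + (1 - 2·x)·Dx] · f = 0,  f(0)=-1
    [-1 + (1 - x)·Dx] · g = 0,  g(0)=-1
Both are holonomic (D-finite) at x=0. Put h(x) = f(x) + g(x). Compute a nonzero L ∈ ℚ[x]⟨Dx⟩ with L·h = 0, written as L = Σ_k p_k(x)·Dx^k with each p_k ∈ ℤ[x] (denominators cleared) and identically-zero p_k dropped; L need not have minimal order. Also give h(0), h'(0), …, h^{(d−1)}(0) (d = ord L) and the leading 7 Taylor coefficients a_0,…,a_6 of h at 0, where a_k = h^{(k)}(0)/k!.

f: a_k = -1, -2, -4, -8, -16, -32, -64, …
g: a_k = -1, -1, -1, -1, -1, -1, -1, …
f+g: L₀ = lclm(L_f,L_g), ord ≤ 1+1.
L = -4 + (6 - 8·x)·Dx + (-1 + 3·x - 2·x^2)·Dx^2  (order 2).
h: a_k = -2, -3, -5, -9, -17, -33, -65, …
ICs: h(0) = -2, h′(0) = -3.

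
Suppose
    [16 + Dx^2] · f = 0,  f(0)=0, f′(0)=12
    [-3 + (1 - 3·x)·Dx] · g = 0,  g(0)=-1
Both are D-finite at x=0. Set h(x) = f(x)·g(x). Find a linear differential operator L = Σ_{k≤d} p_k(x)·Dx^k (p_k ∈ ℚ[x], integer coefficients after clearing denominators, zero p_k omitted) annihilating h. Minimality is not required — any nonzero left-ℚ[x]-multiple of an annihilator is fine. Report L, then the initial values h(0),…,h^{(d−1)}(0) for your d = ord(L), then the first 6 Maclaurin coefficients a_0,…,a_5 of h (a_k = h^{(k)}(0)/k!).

f: a_k = 0, 12, 0, -32, 0, 128/5, …
g: a_k = -1, -3, -9, -27, -81, -243, …
Product ⇒ symmetric product L₀, ord ≤ 2.
L = (-16 + 48·x) + 6·Dx + (-1 + 3·x)·Dx^2  (order 2).
h: a_k = 0, -12, -36, -76, -228, -3548/5, …
ICs: h(0) = 0, h′(0) = -12.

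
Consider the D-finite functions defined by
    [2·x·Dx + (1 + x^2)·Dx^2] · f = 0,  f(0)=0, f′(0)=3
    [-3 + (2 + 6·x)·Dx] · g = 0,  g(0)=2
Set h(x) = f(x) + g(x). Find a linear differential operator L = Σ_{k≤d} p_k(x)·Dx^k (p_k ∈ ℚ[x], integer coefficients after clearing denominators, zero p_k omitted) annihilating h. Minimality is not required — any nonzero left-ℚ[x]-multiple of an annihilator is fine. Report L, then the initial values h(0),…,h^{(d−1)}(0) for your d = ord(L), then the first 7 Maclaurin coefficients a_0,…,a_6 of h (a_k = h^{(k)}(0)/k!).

f: a_k = 0, 3, 0, -1, 0, 3/5, 0, …
g: a_k = 2, 3, -9/4, 27/8, -405/64, 1701/128, -15309/512, …
L₀ := lclm(L_f,L_g); ord L₀ ≤ 2+1.
L = (-12 - 90·x + 36·x^2 + 54·x^3)·Dx + (-35 - 48·x - 102·x^2 + 144·x^3 + 189·x^4)·Dx^2 + (-6 - 10·x + 36·x^2 + 44·x^3 + 42·x^4 + 54·x^5)·Dx^3  (order 3).
h: a_k = 2, 6, -9/4, 19/8, -405/64, 8889/640, -15309/512, …
ICs: h(0) = 2, h′(0) = 6, h′′(0) = -9/2.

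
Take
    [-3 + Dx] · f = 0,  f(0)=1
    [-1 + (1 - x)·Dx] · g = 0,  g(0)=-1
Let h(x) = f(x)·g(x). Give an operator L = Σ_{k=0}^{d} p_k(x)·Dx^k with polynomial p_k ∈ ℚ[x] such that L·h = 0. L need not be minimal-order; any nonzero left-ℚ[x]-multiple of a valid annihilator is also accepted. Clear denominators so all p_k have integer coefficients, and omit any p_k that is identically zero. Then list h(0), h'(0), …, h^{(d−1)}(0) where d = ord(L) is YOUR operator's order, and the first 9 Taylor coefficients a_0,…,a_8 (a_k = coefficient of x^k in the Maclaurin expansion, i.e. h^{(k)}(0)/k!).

L = (4 - 3·x) + (-1 + x)·Dx  (order 1).
h: a_k = -1, -4, -17/2, -13, -131/8, -92/5, -1553/80, -5557/280, -89641/4480, …
ICs: h(0) = -1.

f: a_k = 1, 3, 9/2, 9/2, 27/8, 81/40, 81/80, 243/560, 729/4480, …
g: a_k = -1, -1, -1, -1, -1, -1, -1, -1, -1, …
f·g: L₀ = L_f ⊗_s L_g, ord ≤ 1·1.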